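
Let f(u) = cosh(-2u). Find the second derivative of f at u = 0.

Compute the successive derivatives at the expansion point and divide by k!.
From the series, [u^2] f = 2; multiply by 2! = 2 to get 4.

4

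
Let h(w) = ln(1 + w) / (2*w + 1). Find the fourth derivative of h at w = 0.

Use 1/(1 - r) = Σ r^k on the denominator, then take the Cauchy product.
The coefficient of w^4 in the expansion is -131/12, so h^(4)(0) = 4! * (-131/12) = -262.

-262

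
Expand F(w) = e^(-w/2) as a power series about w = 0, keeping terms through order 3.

-w^3/48 + w^2/8 - w/2 + 1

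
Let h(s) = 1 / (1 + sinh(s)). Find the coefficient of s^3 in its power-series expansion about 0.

-7/6

Use the geometric series for the reciprocal, then substitute.
[s^0] = 1;  [s^1] = -1;  [s^2] = 1;  [s^3] = -7/6.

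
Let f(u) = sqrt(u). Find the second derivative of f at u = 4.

From the series, [(u - 4)^2] f = -1/64; multiply by 2! = 2 to get -1/32.

-1/32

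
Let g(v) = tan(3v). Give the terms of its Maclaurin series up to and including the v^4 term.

g(0) = 0
g′(0) = 3
g′′(0) = 0
g′′′(0) = 54
g^(4)(0) = 0

9*v^3 + 3*v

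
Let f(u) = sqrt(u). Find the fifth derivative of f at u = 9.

35/209952

The coefficient of (u - 9)^5 in the expansion is 7/5038848, so f^(5)(9) = 5! * (7/5038848) = 35/209952.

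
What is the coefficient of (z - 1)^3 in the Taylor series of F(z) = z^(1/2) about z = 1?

[(z - 1)^0] = 1;  [(z - 1)^1] = 1/2;  [(z - 1)^2] = -1/8;  [(z - 1)^3] = 1/16.

1/16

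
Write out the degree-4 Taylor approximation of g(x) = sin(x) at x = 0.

-x^3/6 + x

g(0) = 0
g′(0) = 1
g′′(0) = 0
g′′′(0) = -1
g^(4)(0) = 0
Then c_k = g^(k)(0)/k! gives each Taylor coefficient.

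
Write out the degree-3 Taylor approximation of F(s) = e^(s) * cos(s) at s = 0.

-s^3/3 + s + 1

Multiply the two series term by term and collect like powers.
F(0) = 1
F′(0) = 1
F′′(0) = 0
F′′′(0) = -2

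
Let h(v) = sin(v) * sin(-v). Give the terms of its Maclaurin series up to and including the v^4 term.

v^4/3 - v^2

Write out both Maclaurin series and multiply, keeping only the needed powers.
[v^0] = 0;  [v^1] = 0;  [v^2] = -1;  [v^3] = 0;  [v^4] = 1/3.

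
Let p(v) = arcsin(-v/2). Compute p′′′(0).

The coefficient of v^3 in the expansion is -1/48, so p′′′(0) = 3! * (-1/48) = -1/8.

-1/8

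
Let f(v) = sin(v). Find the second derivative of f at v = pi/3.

-sqrt(3)/2

Use the known series and substitute for the argument.
The coefficient of (v - pi/3)^2 in the expansion is -sqrt(3)/4, so f′′(pi/3) = 2! * (-sqrt(3)/4) = -sqrt(3)/2.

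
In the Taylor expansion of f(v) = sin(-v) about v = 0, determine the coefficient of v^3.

1/6

Apply the Taylor formula c_k = f^(k)(a)/k!.
f(0) = 0
f′(0) = -1
f′′(0) = 0
f′′′(0) = 1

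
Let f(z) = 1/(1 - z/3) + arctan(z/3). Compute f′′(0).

Combine the two series term by term.
The coefficient of z^2 in the expansion is 1/9, so f′′(0) = 2! * (1/9) = 2/9.

2/9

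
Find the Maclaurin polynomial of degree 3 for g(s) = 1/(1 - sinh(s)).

7*s^3/6 + s^2 + s + 1

Plug the Maclaurin series of the inner function into that of the outer and collect terms.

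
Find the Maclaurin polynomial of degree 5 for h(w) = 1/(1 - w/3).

w^5/243 + w^4/81 + w^3/27 + w^2/9 + w/3 + 1

Apply the Taylor formula c_k = f^(k)(a)/k!.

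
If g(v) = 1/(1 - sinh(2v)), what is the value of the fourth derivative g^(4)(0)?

512

Plug the Maclaurin series of the inner function into that of the outer and collect terms.
The coefficient of v^4 in the expansion is 64/3, so g^(4)(0) = 4! * (64/3) = 512.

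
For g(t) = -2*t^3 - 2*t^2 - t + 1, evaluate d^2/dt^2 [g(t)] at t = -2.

20

The coefficient of (t + 2)^2 in the expansion is 10, so g′′(-2) = 2! * (10) = 20.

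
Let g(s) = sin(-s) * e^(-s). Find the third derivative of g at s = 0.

-2

Multiply the two series term by term and collect like powers.
The coefficient of s^3 in the expansion is -1/3, so g′′′(0) = 3! * (-1/3) = -2.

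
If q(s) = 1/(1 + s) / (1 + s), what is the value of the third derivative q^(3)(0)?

Take the Cauchy product of the two expansions.
The coefficient of s^3 in the expansion is -4, so q′′′(0) = 3! * (-4) = -24.

-24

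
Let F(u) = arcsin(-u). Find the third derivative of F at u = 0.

-1

Use the known series and substitute for the argument.
From the series, [u^3] F = -1/6; multiply by 3! = 6 to get -1.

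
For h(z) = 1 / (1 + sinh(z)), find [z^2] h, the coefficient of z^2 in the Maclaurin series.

Expand as Σ (-1)^k u^k with u equal to the inner function's series.
[z^0] = 1;  [z^1] = -1;  [z^2] = 1.
So c_2 = h′′(0)/2! = 1.

1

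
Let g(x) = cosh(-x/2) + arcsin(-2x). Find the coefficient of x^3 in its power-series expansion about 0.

-4/3

Combine the two series term by term.
g(0) = 1
g′(0) = -2
g′′(0) = 1/4
g′′′(0) = -8
So c_3 = g′′′(0)/3! = -4/3.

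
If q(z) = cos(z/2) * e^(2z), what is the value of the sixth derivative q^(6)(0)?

Write out both Maclaurin series and multiply, keeping only the needed powers.
From the series, [z^6] q = 11/1024; multiply by 6! = 720 to get 495/64.

495/64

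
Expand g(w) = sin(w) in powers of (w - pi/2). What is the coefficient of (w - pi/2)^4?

[(w - pi/2)^0] = 1;  [(w - pi/2)^1] = 0;  [(w - pi/2)^2] = -1/2;  [(w - pi/2)^3] = 0;  [(w - pi/2)^4] = 1/24.
So c_4 = g^(4)(pi/2)/4! = 1/24.

1/24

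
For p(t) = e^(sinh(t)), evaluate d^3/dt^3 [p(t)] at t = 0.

2

Substitute the inner expansion into the outer series and collect powers.
The coefficient of t^3 in the expansion is 1/3, so p′′′(0) = 3! * (1/3) = 2.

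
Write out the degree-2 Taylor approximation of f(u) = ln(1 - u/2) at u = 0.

f(0) = 0
f′(0) = -1/2
f′′(0) = -1/4

-u^2/8 - u/2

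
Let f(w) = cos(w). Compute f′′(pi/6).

-sqrt(3)/2

The coefficient of (w - pi/6)^2 in the expansion is -sqrt(3)/4, so f′′(pi/6) = 2! * (-sqrt(3)/4) = -sqrt(3)/2.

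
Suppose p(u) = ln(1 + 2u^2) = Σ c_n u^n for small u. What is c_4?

-2

Compute the successive derivatives at the expansion point and divide by k!.
p(0) = 0
p′(0) = 0
p′′(0) = 4
p′′′(0) = 0
p^(4)(0) = -48
Dividing each by k! gives the coefficients c_0, ..., c_4.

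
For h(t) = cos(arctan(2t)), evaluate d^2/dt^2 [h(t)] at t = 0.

Compose series: expand the inner function first, then feed it into the outer expansion.
From the series, [t^2] h = -2; multiply by 2! = 2 to get -4.

-4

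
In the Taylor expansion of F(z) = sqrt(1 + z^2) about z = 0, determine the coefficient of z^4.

-1/8

[z^0] = 1;  [z^1] = 0;  [z^2] = 1/2;  [z^3] = 0;  [z^4] = -1/8.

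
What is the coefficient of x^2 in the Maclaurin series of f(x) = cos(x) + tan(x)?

Add the two expansions coefficient-wise.
f(0) = 1
f′(0) = 1
f′′(0) = -1
Dividing each by k! gives the coefficients c_0, ..., c_2.

-1/2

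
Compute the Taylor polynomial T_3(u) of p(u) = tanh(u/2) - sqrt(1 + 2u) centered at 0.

Add the two expansions coefficient-wise.
p(0) = -1
p′(0) = -1/2
p′′(0) = 1
p′′′(0) = -13/4

-13*u^3/24 + u^2/2 - u/2 - 1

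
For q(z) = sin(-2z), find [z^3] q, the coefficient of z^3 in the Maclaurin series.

4/3

[z^0] = 0;  [z^1] = -2;  [z^2] = 0;  [z^3] = 4/3.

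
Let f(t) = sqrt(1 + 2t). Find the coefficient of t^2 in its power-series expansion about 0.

-1/2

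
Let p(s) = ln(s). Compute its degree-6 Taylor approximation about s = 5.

-(s - 5)^6/93750 + (s - 5)^5/15625 - (s - 5)^4/2500 + (s - 5)^3/375 - (s - 5)^2/50 + (s - 5)/5 + ln(5)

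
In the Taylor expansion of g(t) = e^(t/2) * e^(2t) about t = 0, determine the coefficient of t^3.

125/48

Take the Cauchy product of the two expansions.
g(0) = 1
g′(0) = 5/2
g′′(0) = 25/4
g′′′(0) = 125/8
So c_3 = g′′′(0)/3! = 125/48.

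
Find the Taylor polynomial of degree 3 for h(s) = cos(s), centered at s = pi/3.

sqrt(3)*(s - pi/3)^3/12 - (s - pi/3)^2/4 - sqrt(3)*(s - pi/3)/2 + 1/2

Compute the successive derivatives at the expansion point and divide by k!.
h(pi/3) = 1/2
h′(pi/3) = -sqrt(3)/2
h′′(pi/3) = -1/2
h′′′(pi/3) = sqrt(3)/2
Then c_k = h^(k)(pi/3)/k! gives each Taylor coefficient.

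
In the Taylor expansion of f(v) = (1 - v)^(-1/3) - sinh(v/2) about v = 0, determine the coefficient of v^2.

2/9

Expand each term separately and add.
f(0) = 1
f′(0) = -1/6
f′′(0) = 4/9
Dividing each by k! gives the coefficients c_0, ..., c_2.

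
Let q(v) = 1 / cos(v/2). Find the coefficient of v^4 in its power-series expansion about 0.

Divide the numerator series by the denominator series (power-series long division).
q(0) = 1
q′(0) = 0
q′′(0) = 1/4
q′′′(0) = 0
q^(4)(0) = 5/16
So c_4 = q^(4)(0)/4! = 5/384.

5/384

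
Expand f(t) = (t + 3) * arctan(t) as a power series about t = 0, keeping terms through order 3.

-t^3 + t^2 + 3*t

Shift and add copies of the series according to the polynomial's terms.
f(0) = 0
f′(0) = 3
f′′(0) = 2
f′′′(0) = -6
Dividing each by k! gives the coefficients c_0, ..., c_3.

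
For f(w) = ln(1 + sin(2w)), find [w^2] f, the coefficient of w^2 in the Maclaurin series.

Substitute the inner expansion into the outer series and collect powers.
f(0) = 0
f′(0) = 2
f′′(0) = -4
So c_2 = f′′(0)/2! = -2.

-2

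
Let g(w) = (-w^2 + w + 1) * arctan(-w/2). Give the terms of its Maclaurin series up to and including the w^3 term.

13*w^3/24 - w^2/2 - w/2

Multiply each power in the prefactor through the base expansion.
[w^0] = 0;  [w^1] = -1/2;  [w^2] = -1/2;  [w^3] = 13/24.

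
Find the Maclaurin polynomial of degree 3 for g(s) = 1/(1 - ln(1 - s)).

Let u equal the inner series; expand the outer function in u and truncate.
[s^0] = 1;  [s^1] = -1;  [s^2] = 1/2;  [s^3] = -1/3.

-s^3/3 + s^2/2 - s + 1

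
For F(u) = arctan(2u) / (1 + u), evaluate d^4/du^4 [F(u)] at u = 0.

Multiply the two series term by term and collect like powers.
The coefficient of u^4 in the expansion is 2/3, so F^(4)(0) = 4! * (2/3) = 16.

16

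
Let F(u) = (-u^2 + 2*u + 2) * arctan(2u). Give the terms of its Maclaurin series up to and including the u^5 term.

Multiply each power in the prefactor through the base expansion.

232*u^5/15 - 16*u^4/3 - 22*u^3/3 + 4*u^2 + 4*u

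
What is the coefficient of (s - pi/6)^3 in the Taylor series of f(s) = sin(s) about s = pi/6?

f(pi/6) = 1/2
f′(pi/6) = sqrt(3)/2
f′′(pi/6) = -1/2
f′′′(pi/6) = -sqrt(3)/2
Dividing each by k! gives the coefficients c_0, ..., c_3.

-sqrt(3)/12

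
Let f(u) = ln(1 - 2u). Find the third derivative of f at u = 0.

From the series, [u^3] f = -8/3; multiply by 3! = 6 to get -16.

-16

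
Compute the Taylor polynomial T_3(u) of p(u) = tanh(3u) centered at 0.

Apply the Taylor formula c_k = f^(k)(a)/k!.

-9*u^3 + 3*u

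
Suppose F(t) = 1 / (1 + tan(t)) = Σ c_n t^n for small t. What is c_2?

1

Expand as Σ (-1)^k u^k with u equal to the inner function's series.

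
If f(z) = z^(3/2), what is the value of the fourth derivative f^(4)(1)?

Differentiate repeatedly and evaluate at the center.
From the series, [(z - 1)^4] f = 3/128; multiply by 4! = 24 to get 9/16.

9/16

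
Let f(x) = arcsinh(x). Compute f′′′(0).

Compute the successive derivatives at the expansion point and divide by k!.
The coefficient of x^3 in the expansion is -1/6, so f′′′(0) = 3! * (-1/6) = -1.

-1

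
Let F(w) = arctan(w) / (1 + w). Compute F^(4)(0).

-16

Take the Cauchy product of the two expansions.
From the series, [w^4] F = -2/3; multiply by 4! = 24 to get -16.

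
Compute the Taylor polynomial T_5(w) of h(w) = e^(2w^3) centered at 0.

h(0) = 1
h′(0) = 0
h′′(0) = 0
h′′′(0) = 12
h^(4)(0) = 0
h^(5)(0) = 0

2*w^3 + 1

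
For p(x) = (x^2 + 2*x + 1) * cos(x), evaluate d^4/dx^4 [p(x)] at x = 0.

-11

Distribute the polynomial across the series and collect like powers.
The coefficient of x^4 in the expansion is -11/24, so p^(4)(0) = 4! * (-11/24) = -11.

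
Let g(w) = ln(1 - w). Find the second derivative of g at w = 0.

-1

Apply the Taylor formula c_k = f^(k)(a)/k!.
The coefficient of w^2 in the expansion is -1/2, so g′′(0) = 2! * (-1/2) = -1.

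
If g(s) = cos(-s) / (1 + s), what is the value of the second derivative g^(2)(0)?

Multiply the two series term by term and collect like powers.
The coefficient of s^2 in the expansion is 1/2, so g′′(0) = 2! * (1/2) = 1.

1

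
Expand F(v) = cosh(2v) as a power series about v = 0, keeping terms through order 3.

Use the known series and substitute for the argument.
[v^0] = 1;  [v^1] = 0;  [v^2] = 2;  [v^3] = 0.

2*v^2 + 1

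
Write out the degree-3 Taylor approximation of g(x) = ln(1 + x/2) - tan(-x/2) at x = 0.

Add the two expansions coefficient-wise.
[x^0] = 0;  [x^1] = 1;  [x^2] = -1/8;  [x^3] = 1/12.

x^3/12 - x^2/8 + x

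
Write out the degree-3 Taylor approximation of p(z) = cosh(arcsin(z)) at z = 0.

z^2/2 + 1

Compose series: expand the inner function first, then feed it into the outer expansion.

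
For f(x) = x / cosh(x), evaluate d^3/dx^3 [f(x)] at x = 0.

Invert the denominator's series and multiply.
From the series, [x^3] f = -1/2; multiply by 3! = 6 to get -3.

-3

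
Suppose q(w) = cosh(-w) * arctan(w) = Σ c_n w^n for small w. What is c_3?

1/6

Write out both Maclaurin series and multiply, keeping only the needed powers.
[w^0] = 0;  [w^1] = 1;  [w^2] = 0;  [w^3] = 1/6.
So c_3 = q′′′(0)/3! = 1/6.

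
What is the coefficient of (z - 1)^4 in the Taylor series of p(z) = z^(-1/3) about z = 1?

p(1) = 1
p′(1) = -1/3
p′′(1) = 4/9
p′′′(1) = -28/27
p^(4)(1) = 280/81
So c_4 = p^(4)(1)/4! = 35/243.

35/243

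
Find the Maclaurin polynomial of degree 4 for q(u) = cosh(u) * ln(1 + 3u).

-45*u^4/2 + 21*u^3/2 - 9*u^2/2 + 3*u

Multiply the two series term by term and collect like powers.
q(0) = 0
q′(0) = 3
q′′(0) = -9
q′′′(0) = 63
q^(4)(0) = -540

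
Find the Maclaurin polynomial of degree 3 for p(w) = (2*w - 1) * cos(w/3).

-w^3/9 + w^2/18 + 2*w - 1

Shift and add copies of the series according to the polynomial's terms.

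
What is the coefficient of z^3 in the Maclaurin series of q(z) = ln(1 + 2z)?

Apply the Taylor formula c_k = f^(k)(a)/k!.
q(0) = 0
q′(0) = 2
q′′(0) = -4
q′′′(0) = 16
The Taylor polynomial is Σ q^(k)(0)/k! · z^k.

8/3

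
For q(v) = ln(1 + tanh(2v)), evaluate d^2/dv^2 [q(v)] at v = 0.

-4

Plug the Maclaurin series of the inner function into that of the outer and collect terms.
From the series, [v^2] q = -2; multiply by 2! = 2 to get -4.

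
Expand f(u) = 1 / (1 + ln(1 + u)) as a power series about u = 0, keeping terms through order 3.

Expand as Σ (-1)^k u^k with u equal to the inner function's series.
f(0) = 1
f′(0) = -1
f′′(0) = 3
f′′′(0) = -14

-7*u^3/3 + 3*u^2/2 - u + 1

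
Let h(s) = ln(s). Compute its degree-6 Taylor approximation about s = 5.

-(s - 5)^6/93750 + (s - 5)^5/15625 - (s - 5)^4/2500 + (s - 5)^3/375 - (s - 5)^2/50 + (s - 5)/5 + ln(5)

[(s - 5)^0] = ln(5);  [(s - 5)^1] = 1/5;  [(s - 5)^2] = -1/50;  [(s - 5)^3] = 1/375;  [(s - 5)^4] = -1/2500;  [(s - 5)^5] = 1/15625;  [(s - 5)^6] = -1/93750.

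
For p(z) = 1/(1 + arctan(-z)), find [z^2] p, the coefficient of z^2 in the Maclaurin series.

Substitute the inner expansion into the outer series and collect powers.

1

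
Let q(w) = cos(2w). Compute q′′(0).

From the series, [w^2] q = -2; multiply by 2! = 2 to get -4.

-4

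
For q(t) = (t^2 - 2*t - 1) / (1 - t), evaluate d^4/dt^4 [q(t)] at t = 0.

Distribute the polynomial across the series and collect like powers.
From the series, [t^4] q = -2; multiply by 4! = 24 to get -48.

-48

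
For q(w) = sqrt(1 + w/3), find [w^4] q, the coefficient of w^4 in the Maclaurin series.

-5/10368

Compute the successive derivatives at the expansion point and divide by k!.
q(0) = 1
q′(0) = 1/6
q′′(0) = -1/36
q′′′(0) = 1/72
q^(4)(0) = -5/432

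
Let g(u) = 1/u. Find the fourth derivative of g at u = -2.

-3/4

The coefficient of (u + 2)^4 in the expansion is -1/32, so g^(4)(-2) = 4! * (-1/32) = -3/4.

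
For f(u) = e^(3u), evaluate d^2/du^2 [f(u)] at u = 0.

From the series, [u^2] f = 9/2; multiply by 2! = 2 to get 9.

9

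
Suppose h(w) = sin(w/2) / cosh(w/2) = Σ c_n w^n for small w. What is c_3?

-1/12

Write the quotient as an unknown series and match coefficients against numerator = denominator · series.
h(0) = 0
h′(0) = 1/2
h′′(0) = 0
h′′′(0) = -1/2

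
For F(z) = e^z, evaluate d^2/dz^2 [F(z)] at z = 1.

e

From the series, [(z - 1)^2] F = e/2; multiply by 2! = 2 to get e.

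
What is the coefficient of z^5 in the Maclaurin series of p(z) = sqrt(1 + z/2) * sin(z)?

Take the Cauchy product of the two expansions.
So c_5 = p^(5)(0)/5! = 341/30720.

341/30720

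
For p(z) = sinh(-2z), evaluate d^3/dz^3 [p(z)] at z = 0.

From the series, [z^3] p = -4/3; multiply by 3! = 6 to get -8.

-8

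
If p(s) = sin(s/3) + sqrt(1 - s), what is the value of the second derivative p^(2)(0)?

-1/4

Add the two expansions coefficient-wise.
The coefficient of s^2 in the expansion is -1/8, so p′′(0) = 2! * (-1/8) = -1/4.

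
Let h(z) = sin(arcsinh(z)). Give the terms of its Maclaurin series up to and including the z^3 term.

-z^3/3 + z

Substitute the inner expansion into the outer series and collect powers.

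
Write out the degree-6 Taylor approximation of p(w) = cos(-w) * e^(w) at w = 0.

Write out both Maclaurin series and multiply, keeping only the needed powers.
[w^0] = 1;  [w^1] = 1;  [w^2] = 0;  [w^3] = -1/3;  [w^4] = -1/6;  [w^5] = -1/30;  [w^6] = 0.

-w^5/30 - w^4/6 - w^3/3 + w + 1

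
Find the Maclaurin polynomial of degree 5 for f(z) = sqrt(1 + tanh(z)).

Let u equal the inner series; expand the outer function in u and truncate.

121*z^5/3840 + 17*z^4/384 - 5*z^3/48 - z^2/8 + z/2 + 1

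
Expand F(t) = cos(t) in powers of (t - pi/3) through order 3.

sqrt(3)*(t - pi/3)^3/12 - (t - pi/3)^2/4 - sqrt(3)*(t - pi/3)/2 + 1/2

[(t - pi/3)^0] = 1/2;  [(t - pi/3)^1] = -sqrt(3)/2;  [(t - pi/3)^2] = -1/4;  [(t - pi/3)^3] = sqrt(3)/12.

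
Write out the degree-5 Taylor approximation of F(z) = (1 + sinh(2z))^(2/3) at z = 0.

5768*z^5/3645 - 256*z^4/243 + 104*z^3/81 - 4*z^2/9 + 4*z/3 + 1

Compose series: expand the inner function first, then feed it into the outer expansion.
F(0) = 1
F′(0) = 4/3
F′′(0) = -8/9
F′′′(0) = 208/27
F^(4)(0) = -2048/81
F^(5)(0) = 46144/243
Then c_k = F^(k)(0)/k! gives each Taylor coefficient.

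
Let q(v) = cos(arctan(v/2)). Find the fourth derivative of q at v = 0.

Let u equal the inner series; expand the outer function in u and truncate.
From the series, [v^4] q = 3/128; multiply by 4! = 24 to get 9/16.

9/16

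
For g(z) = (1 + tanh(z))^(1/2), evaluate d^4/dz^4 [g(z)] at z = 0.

Plug the Maclaurin series of the inner function into that of the outer and collect terms.
From the series, [z^4] g = 17/384; multiply by 4! = 24 to get 17/16.

17/16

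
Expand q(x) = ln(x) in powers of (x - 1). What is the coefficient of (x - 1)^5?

1/5

[(x - 1)^0] = 0;  [(x - 1)^1] = 1;  [(x - 1)^2] = -1/2;  [(x - 1)^3] = 1/3;  [(x - 1)^4] = -1/4;  [(x - 1)^5] = 1/5.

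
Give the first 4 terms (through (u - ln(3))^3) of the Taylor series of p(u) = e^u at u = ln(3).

(u - ln(3))^3/2 + 3*(u - ln(3))^2/2 + 3*(u - ln(3)) + 3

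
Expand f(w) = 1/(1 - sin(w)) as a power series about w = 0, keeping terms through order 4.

Compose series: expand the inner function first, then feed it into the outer expansion.
f(0) = 1
f′(0) = 1
f′′(0) = 2
f′′′(0) = 5
f^(4)(0) = 16

2*w^4/3 + 5*w^3/6 + w^2 + w + 1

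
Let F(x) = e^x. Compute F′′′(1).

e

The coefficient of (x - 1)^3 in the expansion is e/6, so F′′′(1) = 3! * (e/6) = e.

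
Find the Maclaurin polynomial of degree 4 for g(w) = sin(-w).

w^3/6 - w

Apply the Taylor formula c_k = f^(k)(a)/k!.
g(0) = 0
g′(0) = -1
g′′(0) = 0
g′′′(0) = 1
g^(4)(0) = 0
Dividing each by k! gives the coefficients c_0, ..., c_4.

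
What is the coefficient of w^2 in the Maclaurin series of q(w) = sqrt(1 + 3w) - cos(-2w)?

Expand each term separately and add.
q(0) = 0
q′(0) = 3/2
q′′(0) = 7/4
So c_2 = q′′(0)/2! = 7/8.

7/8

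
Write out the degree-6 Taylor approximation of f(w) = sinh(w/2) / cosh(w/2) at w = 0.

w^5/240 - w^3/24 + w/2

Write the quotient as an unknown series and match coefficients against numerator = denominator · series.
f(0) = 0
f′(0) = 1/2
f′′(0) = 0
f′′′(0) = -1/4
f^(4)(0) = 0
f^(5)(0) = 1/2
f^(6)(0) = 0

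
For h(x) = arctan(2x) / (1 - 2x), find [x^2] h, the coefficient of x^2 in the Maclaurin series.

Write out both Maclaurin series and multiply, keeping only the needed powers.
So c_2 = h′′(0)/2! = 4.

4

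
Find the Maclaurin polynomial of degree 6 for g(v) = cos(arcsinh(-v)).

Compose series: expand the inner function first, then feed it into the outer expansion.
[v^0] = 1;  [v^1] = 0;  [v^2] = -1/2;  [v^3] = 0;  [v^4] = 5/24;  [v^5] = 0;  [v^6] = -17/144.

-17*v^6/144 + 5*v^4/24 - v^2/2 + 1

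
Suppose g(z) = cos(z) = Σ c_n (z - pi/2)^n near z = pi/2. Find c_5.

g(pi/2) = 0
g′(pi/2) = -1
g′′(pi/2) = 0
g′′′(pi/2) = 1
g^(4)(pi/2) = 0
g^(5)(pi/2) = -1

-1/120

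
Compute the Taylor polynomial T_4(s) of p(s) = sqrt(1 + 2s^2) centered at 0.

Differentiate repeatedly and evaluate at the center.
p(0) = 1
p′(0) = 0
p′′(0) = 2
p′′′(0) = 0
p^(4)(0) = -12

-s^4/2 + s^2 + 1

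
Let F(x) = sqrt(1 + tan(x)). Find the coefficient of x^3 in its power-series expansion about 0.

11/48

Plug the Maclaurin series of the inner function into that of the outer and collect terms.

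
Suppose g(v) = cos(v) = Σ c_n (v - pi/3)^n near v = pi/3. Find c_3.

sqrt(3)/12

g(pi/3) = 1/2
g′(pi/3) = -sqrt(3)/2
g′′(pi/3) = -1/2
g′′′(pi/3) = sqrt(3)/2
Dividing each by k! gives the coefficients c_0, ..., c_3.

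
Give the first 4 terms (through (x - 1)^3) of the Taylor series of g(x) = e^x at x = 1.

[(x - 1)^0] = e;  [(x - 1)^1] = e;  [(x - 1)^2] = e/2;  [(x - 1)^3] = e/6.

e*(x - 1)^3/6 + e*(x - 1)^2/2 + e*(x - 1) + e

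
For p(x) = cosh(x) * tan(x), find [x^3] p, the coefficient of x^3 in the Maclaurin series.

5/6

Take the Cauchy product of the two expansions.
[x^0] = 0;  [x^1] = 1;  [x^2] = 0;  [x^3] = 5/6.
So c_3 = p′′′(0)/3! = 5/6.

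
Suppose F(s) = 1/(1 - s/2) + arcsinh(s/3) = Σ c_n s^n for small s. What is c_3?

Expand each term separately and add.

77/648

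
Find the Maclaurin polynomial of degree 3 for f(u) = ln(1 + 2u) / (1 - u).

Use 1/(1 - r) = Σ r^k on the denominator, then take the Cauchy product.
f(0) = 0
f′(0) = 2
f′′(0) = 0
f′′′(0) = 16

8*u^3/3 + 2*u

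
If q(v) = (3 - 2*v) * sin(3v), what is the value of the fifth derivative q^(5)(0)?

729

Shift and add copies of the series according to the polynomial's terms.
The coefficient of v^5 in the expansion is 243/40, so q^(5)(0) = 5! * (243/40) = 729.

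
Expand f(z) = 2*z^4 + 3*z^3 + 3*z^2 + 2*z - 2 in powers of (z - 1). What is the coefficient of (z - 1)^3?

[(z - 1)^0] = 8;  [(z - 1)^1] = 25;  [(z - 1)^2] = 24;  [(z - 1)^3] = 11.

11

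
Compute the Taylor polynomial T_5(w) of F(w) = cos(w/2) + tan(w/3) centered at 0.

2*w^5/3645 + w^4/384 + w^3/81 - w^2/8 + w/3 + 1

Expand each term separately and add.
F(0) = 1
F′(0) = 1/3
F′′(0) = -1/4
F′′′(0) = 2/27
F^(4)(0) = 1/16
F^(5)(0) = 16/243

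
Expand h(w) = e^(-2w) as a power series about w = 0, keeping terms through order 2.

Apply the Taylor formula c_k = f^(k)(a)/k!.
h(0) = 1
h′(0) = -2
h′′(0) = 4
Then c_k = h^(k)(0)/k! gives each Taylor coefficient.

2*w^2 - 2*w + 1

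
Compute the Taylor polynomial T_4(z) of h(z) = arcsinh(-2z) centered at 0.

4*z^3/3 - 2*z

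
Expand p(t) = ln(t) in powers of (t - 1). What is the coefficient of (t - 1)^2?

-1/2

Use the known series and substitute for the argument.
[(t - 1)^0] = 0;  [(t - 1)^1] = 1;  [(t - 1)^2] = -1/2.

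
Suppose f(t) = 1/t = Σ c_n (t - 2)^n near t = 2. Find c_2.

Use the known series and substitute for the argument.

1/8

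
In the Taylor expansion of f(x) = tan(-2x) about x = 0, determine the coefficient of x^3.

Compute the successive derivatives at the expansion point and divide by k!.
f(0) = 0
f′(0) = -2
f′′(0) = 0
f′′′(0) = -16
So c_3 = f′′′(0)/3! = -8/3.

-8/3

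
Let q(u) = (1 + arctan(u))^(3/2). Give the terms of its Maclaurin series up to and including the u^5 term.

Plug the Maclaurin series of the inner function into that of the outer and collect terms.
[u^0] = 1;  [u^1] = 3/2;  [u^2] = 3/8;  [u^3] = -9/16;  [u^4] = -29/128;  [u^5] = 449/1280.

449*u^5/1280 - 29*u^4/128 - 9*u^3/16 + 3*u^2/8 + 3*u/2 + 1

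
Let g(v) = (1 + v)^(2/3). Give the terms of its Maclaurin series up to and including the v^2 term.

-v^2/9 + 2*v/3 + 1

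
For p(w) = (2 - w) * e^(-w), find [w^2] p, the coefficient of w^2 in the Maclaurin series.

2

Multiply each power in the prefactor through the base expansion.
p(0) = 2
p′(0) = -3
p′′(0) = 4
So c_2 = p′′(0)/2! = 2.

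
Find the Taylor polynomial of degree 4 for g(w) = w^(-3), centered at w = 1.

15*(w - 1)^4 - 10*(w - 1)^3 + 6*(w - 1)^2 - 3*(w - 1) + 1

Compute the successive derivatives at the expansion point and divide by k!.
g(1) = 1
g′(1) = -3
g′′(1) = 12
g′′′(1) = -60
g^(4)(1) = 360
The Taylor polynomial is Σ g^(k)(1)/k! · (w - 1)^k.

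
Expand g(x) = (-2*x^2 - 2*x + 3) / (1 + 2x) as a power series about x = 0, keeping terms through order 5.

Multiply each power in the prefactor through the base expansion.
g(0) = 3
g′(0) = -8
g′′(0) = 28
g′′′(0) = -168
g^(4)(0) = 1344
g^(5)(0) = -13440
Dividing each by k! gives the coefficients c_0, ..., c_5.

-112*x^5 + 56*x^4 - 28*x^3 + 14*x^2 - 8*x + 3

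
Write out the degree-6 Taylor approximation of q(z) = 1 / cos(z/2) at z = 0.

61*z^6/46080 + 5*z^4/384 + z^2/8 + 1

Invert the denominator's series and multiply.
q(0) = 1
q′(0) = 0
q′′(0) = 1/4
q′′′(0) = 0
q^(4)(0) = 5/16
q^(5)(0) = 0
q^(6)(0) = 61/64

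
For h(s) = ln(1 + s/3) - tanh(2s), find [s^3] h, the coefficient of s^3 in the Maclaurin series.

217/81

Expand each term separately and add.
h(0) = 0
h′(0) = -5/3
h′′(0) = -1/9
h′′′(0) = 434/27
So c_3 = h′′′(0)/3! = 217/81.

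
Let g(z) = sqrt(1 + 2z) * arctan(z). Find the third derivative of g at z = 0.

-5

Expand each factor separately, then convolve coefficients.
From the series, [z^3] g = -5/6; multiply by 3! = 6 to get -5.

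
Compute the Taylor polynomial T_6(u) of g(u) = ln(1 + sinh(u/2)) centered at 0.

Plug the Maclaurin series of the inner function into that of the outer and collect terms.
g(0) = 0
g′(0) = 1/2
g′′(0) = -1/4
g′′′(0) = 3/8
g^(4)(0) = -5/8
g^(5)(0) = 45/32
g^(6)(0) = -4

-u^6/180 + 3*u^5/256 - 5*u^4/192 + u^3/16 - u^2/8 + u/2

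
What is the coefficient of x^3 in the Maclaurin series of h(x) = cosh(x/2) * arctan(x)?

Take the Cauchy product of the two expansions.
h(0) = 0
h′(0) = 1
h′′(0) = 0
h′′′(0) = -5/4

-5/24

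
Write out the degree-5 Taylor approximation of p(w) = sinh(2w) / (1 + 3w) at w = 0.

2614*w^5/15 - 58*w^4 + 58*w^3/3 - 6*w^2 + 2*w

Multiply the two series term by term and collect like powers.
p(0) = 0
p′(0) = 2
p′′(0) = -12
p′′′(0) = 116
p^(4)(0) = -1392
p^(5)(0) = 20912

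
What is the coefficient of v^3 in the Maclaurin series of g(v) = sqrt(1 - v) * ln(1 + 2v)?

41/12

Multiply the two series term by term and collect like powers.
[v^0] = 0;  [v^1] = 2;  [v^2] = -3;  [v^3] = 41/12.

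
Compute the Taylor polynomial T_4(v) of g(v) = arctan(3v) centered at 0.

Differentiate repeatedly and evaluate at the center.
[v^0] = 0;  [v^1] = 3;  [v^2] = 0;  [v^3] = -9;  [v^4] = 0.

-9*v^3 + 3*v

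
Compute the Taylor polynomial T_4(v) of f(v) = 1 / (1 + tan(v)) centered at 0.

5*v^4/3 - 4*v^3/3 + v^2 - v + 1

Use the geometric series for the reciprocal, then substitute.
f(0) = 1
f′(0) = -1
f′′(0) = 2
f′′′(0) = -8
f^(4)(0) = 40
Dividing each by k! gives the coefficients c_0, ..., c_4.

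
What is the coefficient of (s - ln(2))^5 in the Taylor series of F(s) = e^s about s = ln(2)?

Differentiate repeatedly and evaluate at the center.

1/60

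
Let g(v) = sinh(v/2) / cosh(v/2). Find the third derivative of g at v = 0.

Divide the numerator series by the denominator series (power-series long division).
From the series, [v^3] g = -1/24; multiply by 3! = 6 to get -1/4.

-1/4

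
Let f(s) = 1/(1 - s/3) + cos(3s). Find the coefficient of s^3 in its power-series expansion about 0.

1/27

Combine the two series term by term.
f(0) = 2
f′(0) = 1/3
f′′(0) = -79/9
f′′′(0) = 2/9
Dividing each by k! gives the coefficients c_0, ..., c_3.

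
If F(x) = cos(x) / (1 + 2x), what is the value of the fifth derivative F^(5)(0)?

Write out both Maclaurin series and multiply, keeping only the needed powers.
The coefficient of x^5 in the expansion is -337/12, so F^(5)(0) = 5! * (-337/12) = -3370.

-3370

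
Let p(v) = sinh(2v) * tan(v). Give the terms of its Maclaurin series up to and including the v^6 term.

44*v^6/45 + 2*v^4 + 2*v^2

Expand each factor separately, then convolve coefficients.
p(0) = 0
p′(0) = 0
p′′(0) = 4
p′′′(0) = 0
p^(4)(0) = 48
p^(5)(0) = 0
p^(6)(0) = 704
The Taylor polynomial is Σ p^(k)(0)/k! · v^k.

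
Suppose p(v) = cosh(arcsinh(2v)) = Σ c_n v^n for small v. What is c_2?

2

Substitute the inner expansion into the outer series and collect powers.
p(0) = 1
p′(0) = 0
p′′(0) = 4
So c_2 = p′′(0)/2! = 2.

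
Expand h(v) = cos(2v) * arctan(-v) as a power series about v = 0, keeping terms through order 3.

7*v^3/3 - v

Expand each factor separately, then convolve coefficients.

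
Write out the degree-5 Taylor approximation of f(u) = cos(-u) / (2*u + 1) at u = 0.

-337*u^5/12 + 337*u^4/24 - 7*u^3 + 7*u^2/2 - 2*u + 1

Multiply the numerator's expansion by the denominator's geometric series.
[u^0] = 1;  [u^1] = -2;  [u^2] = 7/2;  [u^3] = -7;  [u^4] = 337/24;  [u^5] = -337/12.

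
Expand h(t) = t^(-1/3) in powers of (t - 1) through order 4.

h(1) = 1
h′(1) = -1/3
h′′(1) = 4/9
h′′′(1) = -28/27
h^(4)(1) = 280/81

35*(t - 1)^4/243 - 14*(t - 1)^3/81 + 2*(t - 1)^2/9 - (t - 1)/3 + 1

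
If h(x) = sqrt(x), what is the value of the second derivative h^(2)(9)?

From the series, [(x - 9)^2] h = -1/216; multiply by 2! = 2 to get -1/108.

-1/108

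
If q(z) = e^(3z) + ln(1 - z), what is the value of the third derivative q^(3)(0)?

Expand each term separately and add.
The coefficient of z^3 in the expansion is 25/6, so q′′′(0) = 3! * (25/6) = 25.

25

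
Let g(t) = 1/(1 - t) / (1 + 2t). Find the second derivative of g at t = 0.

6

Expand each factor separately, then convolve coefficients.
From the series, [t^2] g = 3; multiply by 2! = 2 to get 6.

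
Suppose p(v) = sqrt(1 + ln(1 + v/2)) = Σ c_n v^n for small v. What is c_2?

Compose series: expand the inner function first, then feed it into the outer expansion.
p(0) = 1
p′(0) = 1/4
p′′(0) = -3/16
So c_2 = p′′(0)/2! = -3/32.

-3/32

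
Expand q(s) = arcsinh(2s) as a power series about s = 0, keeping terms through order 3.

-4*s^3/3 + 2*s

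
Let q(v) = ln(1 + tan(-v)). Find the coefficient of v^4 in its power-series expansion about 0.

Let u equal the inner series; expand the outer function in u and truncate.
q(0) = 0
q′(0) = -1
q′′(0) = -1
q′′′(0) = -4
q^(4)(0) = -14

-7/12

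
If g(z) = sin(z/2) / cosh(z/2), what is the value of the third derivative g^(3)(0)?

Invert the denominator's series and multiply.
The coefficient of z^3 in the expansion is -1/12, so g′′′(0) = 3! * (-1/12) = -1/2.

-1/2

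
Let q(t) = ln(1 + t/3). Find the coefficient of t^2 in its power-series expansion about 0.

-1/18

q(0) = 0
q′(0) = 1/3
q′′(0) = -1/9
So c_2 = q′′(0)/2! = -1/18.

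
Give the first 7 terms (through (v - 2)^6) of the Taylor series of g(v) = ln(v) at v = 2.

-(v - 2)^6/384 + (v - 2)^5/160 - (v - 2)^4/64 + (v - 2)^3/24 - (v - 2)^2/8 + (v - 2)/2 + ln(2)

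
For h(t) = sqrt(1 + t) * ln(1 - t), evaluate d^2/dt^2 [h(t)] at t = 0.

Write out both Maclaurin series and multiply, keeping only the needed powers.
The coefficient of t^2 in the expansion is -1, so h′′(0) = 2! * (-1) = -2.

-2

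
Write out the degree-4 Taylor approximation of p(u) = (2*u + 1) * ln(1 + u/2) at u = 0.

13*u^4/192 - 5*u^3/24 + 7*u^2/8 + u/2

Multiply each power in the prefactor through the base expansion.
p(0) = 0
p′(0) = 1/2
p′′(0) = 7/4
p′′′(0) = -5/4
p^(4)(0) = 13/8
The Taylor polynomial is Σ p^(k)(0)/k! · u^k.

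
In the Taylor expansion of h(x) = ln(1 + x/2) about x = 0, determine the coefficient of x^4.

h(0) = 0
h′(0) = 1/2
h′′(0) = -1/4
h′′′(0) = 1/4
h^(4)(0) = -3/8

-1/64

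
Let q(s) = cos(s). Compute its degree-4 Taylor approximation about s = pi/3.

q(pi/3) = 1/2
q′(pi/3) = -sqrt(3)/2
q′′(pi/3) = -1/2
q′′′(pi/3) = sqrt(3)/2
q^(4)(pi/3) = 1/2

(s - pi/3)^4/48 + sqrt(3)*(s - pi/3)^3/12 - (s - pi/3)^2/4 - sqrt(3)*(s - pi/3)/2 + 1/2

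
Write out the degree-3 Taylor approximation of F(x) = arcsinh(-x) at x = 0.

F(0) = 0
F′(0) = -1
F′′(0) = 0
F′′′(0) = 1

x^3/6 - x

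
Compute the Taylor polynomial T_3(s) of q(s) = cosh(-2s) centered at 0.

q(0) = 1
q′(0) = 0
q′′(0) = 4
q′′′(0) = 0

2*s^2 + 1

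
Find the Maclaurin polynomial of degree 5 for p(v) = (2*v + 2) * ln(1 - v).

-9*v^5/10 - 7*v^4/6 - 5*v^3/3 - 3*v^2 - 2*v

Distribute the polynomial across the series and collect like powers.
[v^0] = 0;  [v^1] = -2;  [v^2] = -3;  [v^3] = -5/3;  [v^4] = -7/6;  [v^5] = -9/10.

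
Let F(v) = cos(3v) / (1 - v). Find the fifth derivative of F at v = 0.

Expand each factor separately, then convolve coefficients.
From the series, [v^5] F = -1/8; multiply by 5! = 120 to get -15.

-15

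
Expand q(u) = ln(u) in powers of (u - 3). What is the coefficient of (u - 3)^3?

1/81

c_3 = q′′′(3)/3! = 1/81.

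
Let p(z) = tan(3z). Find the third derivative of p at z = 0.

The coefficient of z^3 in the expansion is 9, so p′′′(0) = 3! * (9) = 54.

54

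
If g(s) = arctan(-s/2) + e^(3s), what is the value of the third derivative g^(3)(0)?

Combine the two series term by term.
The coefficient of s^3 in the expansion is 109/24, so g′′′(0) = 3! * (109/24) = 109/4.

109/4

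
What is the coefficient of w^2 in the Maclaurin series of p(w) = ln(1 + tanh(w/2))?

-1/8

Plug the Maclaurin series of the inner function into that of the outer and collect terms.
p(0) = 0
p′(0) = 1/2
p′′(0) = -1/4
So c_2 = p′′(0)/2! = -1/8.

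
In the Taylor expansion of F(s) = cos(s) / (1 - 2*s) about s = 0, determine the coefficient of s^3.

Multiply the numerator's expansion by the denominator's geometric series.
F(0) = 1
F′(0) = 2
F′′(0) = 7
F′′′(0) = 42

7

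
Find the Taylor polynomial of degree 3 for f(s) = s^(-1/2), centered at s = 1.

-5*(s - 1)^3/16 + 3*(s - 1)^2/8 - (s - 1)/2 + 1

Differentiate repeatedly and evaluate at the center.
f(1) = 1
f′(1) = -1/2
f′′(1) = 3/4
f′′′(1) = -15/8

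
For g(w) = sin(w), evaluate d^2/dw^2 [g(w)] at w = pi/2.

Use the known series and substitute for the argument.
The coefficient of (w - pi/2)^2 in the expansion is -1/2, so g′′(pi/2) = 2! * (-1/2) = -1.

-1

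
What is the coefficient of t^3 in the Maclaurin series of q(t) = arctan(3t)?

-9

q(0) = 0
q′(0) = 3
q′′(0) = 0
q′′′(0) = -54
Dividing each by k! gives the coefficients c_0, ..., c_3.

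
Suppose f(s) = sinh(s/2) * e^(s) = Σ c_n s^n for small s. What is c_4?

5/48

Take the Cauchy product of the two expansions.
So c_4 = f^(4)(0)/4! = 5/48.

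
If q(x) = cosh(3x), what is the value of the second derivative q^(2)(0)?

From the series, [x^2] q = 9/2; multiply by 2! = 2 to get 9.

9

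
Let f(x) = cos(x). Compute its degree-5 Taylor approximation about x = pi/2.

-(x - pi/2)^5/120 + (x - pi/2)^3/6 - (x - pi/2)

f(pi/2) = 0
f′(pi/2) = -1
f′′(pi/2) = 0
f′′′(pi/2) = 1
f^(4)(pi/2) = 0
f^(5)(pi/2) = -1
Dividing each by k! gives the coefficients c_0, ..., c_5.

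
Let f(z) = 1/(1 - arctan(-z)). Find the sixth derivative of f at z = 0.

Substitute the inner expansion into the outer series and collect powers.
The coefficient of z^6 in the expansion is 8/45, so f^(6)(0) = 6! * (8/45) = 128.

128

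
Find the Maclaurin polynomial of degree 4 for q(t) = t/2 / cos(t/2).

t^3/16 + t/2

Divide the numerator series by the denominator series (power-series long division).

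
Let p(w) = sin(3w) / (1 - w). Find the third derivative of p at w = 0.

-9

Write out both Maclaurin series and multiply, keeping only the needed powers.
The coefficient of w^3 in the expansion is -3/2, so p′′′(0) = 3! * (-3/2) = -9.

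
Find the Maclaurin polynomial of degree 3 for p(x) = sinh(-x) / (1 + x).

Write out both Maclaurin series and multiply, keeping only the needed powers.
[x^0] = 0;  [x^1] = -1;  [x^2] = 1;  [x^3] = -7/6.

-7*x^3/6 + x^2 - x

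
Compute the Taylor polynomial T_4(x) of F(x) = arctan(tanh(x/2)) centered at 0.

Substitute the inner expansion into the outer series and collect powers.
F(0) = 0
F′(0) = 1/2
F′′(0) = 0
F′′′(0) = -1/2
F^(4)(0) = 0

-x^3/12 + x/2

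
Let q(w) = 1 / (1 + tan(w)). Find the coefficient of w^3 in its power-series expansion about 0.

-4/3

Use the geometric series for the reciprocal, then substitute.
q(0) = 1
q′(0) = -1
q′′(0) = 2
q′′′(0) = -8
Then c_k = q^(k)(0)/k! gives each Taylor coefficient.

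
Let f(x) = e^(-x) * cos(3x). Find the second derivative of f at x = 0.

Expand each factor separately, then convolve coefficients.
From the series, [x^2] f = -4; multiply by 2! = 2 to get -8.

-8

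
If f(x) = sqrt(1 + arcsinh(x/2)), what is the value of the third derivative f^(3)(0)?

Let u equal the inner series; expand the outer function in u and truncate.
The coefficient of x^3 in the expansion is -1/384, so f′′′(0) = 3! * (-1/384) = -1/64.

-1/64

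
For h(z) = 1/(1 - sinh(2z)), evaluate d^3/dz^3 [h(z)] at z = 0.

56

Let u equal the inner series; expand the outer function in u and truncate.
From the series, [z^3] h = 28/3; multiply by 3! = 6 to get 56.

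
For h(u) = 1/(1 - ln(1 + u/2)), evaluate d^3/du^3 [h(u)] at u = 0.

Plug the Maclaurin series of the inner function into that of the outer and collect terms.
The coefficient of u^3 in the expansion is 1/24, so h′′′(0) = 3! * (1/24) = 1/4.

1/4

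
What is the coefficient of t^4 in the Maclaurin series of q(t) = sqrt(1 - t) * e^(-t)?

11/128

Take the Cauchy product of the two expansions.
q(0) = 1
q′(0) = -3/2
q′′(0) = 7/4
q′′′(0) = -17/8
q^(4)(0) = 33/16
So c_4 = q^(4)(0)/4! = 11/128.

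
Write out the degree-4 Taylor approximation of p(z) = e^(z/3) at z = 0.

z^4/1944 + z^3/162 + z^2/18 + z/3 + 1

Differentiate repeatedly and evaluate at the center.
p(0) = 1
p′(0) = 1/3
p′′(0) = 1/9
p′′′(0) = 1/27
p^(4)(0) = 1/81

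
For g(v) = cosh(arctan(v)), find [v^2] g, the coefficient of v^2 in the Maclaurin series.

1/2

Plug the Maclaurin series of the inner function into that of the outer and collect terms.
g(0) = 1
g′(0) = 0
g′′(0) = 1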